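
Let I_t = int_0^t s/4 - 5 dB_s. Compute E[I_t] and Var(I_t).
E[I_t] = 0; Var(I_t) = t*(t^2 - 60*t + 1200)/48

The Itô integral of a deterministic integrand f(s) has mean 0 because each increment f(s) * (B_{s+ds} - B_s) has mean 0. By the Itô isometry:
  Var( int_0^t f(s) dB_s ) = E[ (int_0^t f(s) dB_s)^2 ] = int_0^t f(s)^2 ds.
Here f(s) = s/4 - 5, so f(s)^2 = (s - 20)^2/16. Integrate:
  int_0^t ((s - 20)^2/16) ds = t*(t^2 - 60*t + 1200)/48.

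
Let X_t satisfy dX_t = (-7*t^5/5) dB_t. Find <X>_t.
<X>_t = 49*t^11/275

For an Itô process dX_t = a(t) dt + b(t) dB_t, the quadratic variation is <X>_t = int_0^t b(s)^2 ds (the drift term does not contribute). Here b(s) = -7*s^5/5, so
  b(s)^2 = 49*s^10/25.
Integrating from 0 to t:
  <X>_t = int_0^t (49*s^10/25) ds = 49*t^11/275.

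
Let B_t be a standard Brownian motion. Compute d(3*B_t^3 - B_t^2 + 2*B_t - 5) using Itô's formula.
d(3*B_t^3 - B_t^2 + 2*B_t - 5) = (9*B_t - 1) dt + (9*B_t^2 - 2*B_t + 2) dB_t

Itô's formula for f(B_t) gives d f(B_t) = f'(B_t) dB_t + (1/2) f''(B_t) dt. Compute derivatives of f(x) = 3*x^3 - x^2 + 2*x - 5:
  f'(x)  = 9*x^2 - 2*x + 2
  f''(x) = 18*x - 2
Substitute x = B_t and multiply the f'' term by 1/2:
  drift     = (1/2) * (18*x - 2) evaluated at B_t = 9*B_t - 1
  diffusion = (9*x^2 - 2*x + 2) evaluated at B_t = 9*B_t^2 - 2*B_t + 2
Therefore d(3*B_t^3 - B_t^2 + 2*B_t - 5) = (9*B_t - 1) dt + (9*B_t^2 - 2*B_t + 2) dB_t.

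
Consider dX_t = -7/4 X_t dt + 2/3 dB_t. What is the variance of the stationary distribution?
lim Var(X_t) = 8/63

The OU SDE dX = -theta X dt + sigma dB admits the integrating factor exp(theta t): d(exp(theta t) X_t) = sigma exp(theta t) dB_t. Integrating from 0 to t gives X_t = x_0 * exp(-theta t) + sigma * int_0^t exp(-theta (t-s)) dB_s for any initial x_0. The Itô integral has variance (by the Itô isometry) sigma^2 * int_0^t exp(-2 theta (t - s)) ds = sigma^2 * (1 - exp(-2 theta t)) / (2 theta), independent of x_0.
With theta = 7/4, sigma = 2/3:
  Var(X_t) = (2/3)^2 * (1 - exp(-2*7/4 t)) / (2 * 7/4) = 8/63 - 8*exp(-7*t/2)/63.
As t -> infinity, exp(-2*7/4 t) -> 0, so the stationary variance is sigma^2 / (2 theta) = 8/63.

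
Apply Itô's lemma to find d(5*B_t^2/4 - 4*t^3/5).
d(5*B_t^2/4 - 4*t^3/5) = (5/4 - 12*t^2/5) dt + (5*B_t/2) dB_t

Itô's formula for f(t, x): d f(t, B_t) = (f_t + (1/2) f_xx) dt + f_x dB_t. Compute partials of f(t, x) = -4*t^3/5 + 5*x^2/4:
  f_t(t,x)  = -12*t^2/5
  f_x(t,x)  = 5*x/2
  f_xx(t,x) = 5/2
Assemble drift = f_t + (1/2) f_xx = 5/4 - 12*t^2/5 and diffusion = f_x = 5*x/2. Substituting x = B_t:
  d(5*B_t^2/4 - 4*t^3/5) = (5/4 - 12*t^2/5) dt + (5*B_t/2) dB_t.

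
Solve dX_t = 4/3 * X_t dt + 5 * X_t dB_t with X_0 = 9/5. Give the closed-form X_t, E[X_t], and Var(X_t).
X_t = 9/5 * exp((-67/6) t + (5) B_t); E[X_t] = 9*exp(4*t/3)/5; Var(X_t) = 81*(exp(25*t) - 1)*exp(8*t/3)/25

For GBM dX = mu X dt + sigma X dB with X_0 = x_0, apply Itô to Y = log X: dY = (mu - sigma^2/2) dt + sigma dB, so Y_t = log(x_0) + (mu - sigma^2/2) t + sigma B_t and hence X_t = x_0 * exp((mu - sigma^2/2) t + sigma B_t).
With mu = 4/3, sigma = 5, x_0 = 9/5, this gives:
  X_t = 9/5 * exp((-67/6) * t + (5) * B_t).
Since sigma*B_t ~ Normal(0, sigma^2 t), E[exp(sigma*B_t)] = exp(sigma^2 t / 2); so E[X_t] = x_0 * exp((mu - sigma^2/2) t) * exp(sigma^2 t / 2) = x_0 * exp(mu t) = 9*exp(4*t/3)/5.
Var(X_t) = E[X_t^2] - (E[X_t])^2 = x_0^2 * exp(2 mu t) * (exp(sigma^2 t) - 1) = 81*(exp(25*t) - 1)*exp(8*t/3)/25.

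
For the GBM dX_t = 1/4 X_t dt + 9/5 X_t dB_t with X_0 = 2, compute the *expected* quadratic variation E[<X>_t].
E[<X>_t] = 648*exp(187*t/50)/187 - 648/187

<X>_t = int_0^t ((9/5) * X_s)^2 ds. Taking expectation inside the integral: E[<X>_t] = (9/5)^2 * int_0^t E[X_s^2] ds. For GBM, E[X_s^2] = x_0^2 * exp((2 mu + sigma^2) s). Integrating:
  E[<X>_t] = (9/5)^2 * 2^2 * (exp((2*(1/4) + (9/5)^2) t) - 1) / (2*(1/4) + (9/5)^2)
           = (9/5)^2 * 2^2 * (exp((187/50) t) - 1) / (187/50) = 648*exp(187*t/50)/187 - 648/187.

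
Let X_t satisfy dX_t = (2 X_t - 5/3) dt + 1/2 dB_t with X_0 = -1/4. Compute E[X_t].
E[X_t] = 5/6 - 13*exp(2*t)/12

Taking expectations and using E[dB_t] = 0, the mean m(t) = E[X_t] satisfies the ODE m'(t) = a m(t) + b with m(0) = x_0. With a = 2, b = -5/3, x_0 = -1/4, the solution is
  m(t) = x_0 * exp(a t) + (b/a) * (exp(a t) - 1)
       = (-1/4) * exp(2 t) + ((-5/3)/2) * (exp(2 t) - 1)
       = 5/6 - 13*exp(2*t)/12.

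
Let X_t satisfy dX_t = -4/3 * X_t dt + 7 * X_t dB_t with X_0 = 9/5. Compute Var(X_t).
Var(X_t) = (81*exp(49*t) - 81)*exp(-8*t/3)/25

For GBM dX = mu X dt + sigma X dB with X_0 = x_0, apply Itô to Y = log X: dY = (mu - sigma^2/2) dt + sigma dB, so Y_t = log(x_0) + (mu - sigma^2/2) t + sigma B_t and hence X_t = x_0 * exp((mu - sigma^2/2) t + sigma B_t).
With mu = -4/3, sigma = 7, x_0 = 9/5, this gives:
  X_t = 9/5 * exp((-155/6) * t + (7) * B_t).
Since sigma*B_t ~ Normal(0, sigma^2 t), E[exp(sigma*B_t)] = exp(sigma^2 t / 2); so E[X_t] = x_0 * exp((mu - sigma^2/2) t) * exp(sigma^2 t / 2) = x_0 * exp(mu t) = 9*exp(-4*t/3)/5.
Var(X_t) = E[X_t^2] - (E[X_t])^2 = x_0^2 * exp(2 mu t) * (exp(sigma^2 t) - 1) = (81*exp(49*t) - 81)*exp(-8*t/3)/25.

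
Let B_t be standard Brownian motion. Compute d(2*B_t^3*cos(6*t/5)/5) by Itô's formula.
d(2*B_t^3*cos(6*t/5)/5) = (6*B_t*(-2*B_t^2*sin(6*t/5) + 5*cos(6*t/5))/25) dt + (6*B_t^2*cos(6*t/5)/5) dB_t

Itô's formula for f(t, x): d f(t, B_t) = (f_t + (1/2) f_xx) dt + f_x dB_t. Compute partials of f(t, x) = 2*x^3*cos(6*t/5)/5:
  f_t(t,x)  = -12*x^3*sin(6*t/5)/25
  f_x(t,x)  = 6*x^2*cos(6*t/5)/5
  f_xx(t,x) = 12*x*cos(6*t/5)/5
Assemble drift = f_t + (1/2) f_xx = 6*x*(-2*x^2*sin(6*t/5) + 5*cos(6*t/5))/25 and diffusion = f_x = 6*x^2*cos(6*t/5)/5. Substituting x = B_t:
  d(2*B_t^3*cos(6*t/5)/5) = (6*B_t*(-2*B_t^2*sin(6*t/5) + 5*cos(6*t/5))/25) dt + (6*B_t^2*cos(6*t/5)/5) dB_t.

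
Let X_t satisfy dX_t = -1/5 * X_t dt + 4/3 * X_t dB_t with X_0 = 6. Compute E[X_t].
E[X_t] = 6*exp(-t/5)

For GBM dX = mu X dt + sigma X dB with X_0 = x_0, apply Itô to Y = log X: dY = (mu - sigma^2/2) dt + sigma dB, so Y_t = log(x_0) + (mu - sigma^2/2) t + sigma B_t and hence X_t = x_0 * exp((mu - sigma^2/2) t + sigma B_t).
With mu = -1/5, sigma = 4/3, x_0 = 6, this gives:
  X_t = 6 * exp((-49/45) * t + (4/3) * B_t).
Since sigma*B_t ~ Normal(0, sigma^2 t), E[exp(sigma*B_t)] = exp(sigma^2 t / 2); so E[X_t] = x_0 * exp((mu - sigma^2/2) t) * exp(sigma^2 t / 2) = x_0 * exp(mu t) = 6*exp(-t/5).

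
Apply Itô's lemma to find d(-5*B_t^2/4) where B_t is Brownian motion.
d(-5*B_t^2/4) = (-5/4) dt + (-5*B_t/2) dB_t

Itô's formula for f(B_t) gives d f(B_t) = f'(B_t) dB_t + (1/2) f''(B_t) dt. Compute derivatives of f(x) = -5*x^2/4:
  f'(x)  = -5*x/2
  f''(x) = -5/2
Substitute x = B_t and multiply the f'' term by 1/2:
  drift     = (1/2) * (-5/2) evaluated at B_t = -5/4
  diffusion = (-5*x/2) evaluated at B_t = -5*B_t/2
Therefore d(-5*B_t^2/4) = (-5/4) dt + (-5*B_t/2) dB_t.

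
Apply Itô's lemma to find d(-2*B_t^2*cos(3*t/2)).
d(-2*B_t^2*cos(3*t/2)) = (3*B_t^2*sin(3*t/2) - 2*cos(3*t/2)) dt + (-4*B_t*cos(3*t/2)) dB_t

Itô's formula for f(t, x): d f(t, B_t) = (f_t + (1/2) f_xx) dt + f_x dB_t. Compute partials of f(t, x) = -2*x^2*cos(3*t/2):
  f_t(t,x)  = 3*x^2*sin(3*t/2)
  f_x(t,x)  = -4*x*cos(3*t/2)
  f_xx(t,x) = -4*cos(3*t/2)
Assemble drift = f_t + (1/2) f_xx = 3*x^2*sin(3*t/2) - 2*cos(3*t/2) and diffusion = f_x = -4*x*cos(3*t/2). Substituting x = B_t:
  d(-2*B_t^2*cos(3*t/2)) = (3*B_t^2*sin(3*t/2) - 2*cos(3*t/2)) dt + (-4*B_t*cos(3*t/2)) dB_t.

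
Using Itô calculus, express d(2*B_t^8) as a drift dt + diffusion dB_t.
d(2*B_t^8) = (56*B_t^6) dt + (16*B_t^7) dB_t

Itô's formula for f(B_t) gives d f(B_t) = f'(B_t) dB_t + (1/2) f''(B_t) dt. Compute derivatives of f(x) = 2*x^8:
  f'(x)  = 16*x^7
  f''(x) = 112*x^6
Substitute x = B_t and multiply the f'' term by 1/2:
  drift     = (1/2) * (112*x^6) evaluated at B_t = 56*B_t^6
  diffusion = (16*x^7) evaluated at B_t = 16*B_t^7
Therefore d(2*B_t^8) = (56*B_t^6) dt + (16*B_t^7) dB_t.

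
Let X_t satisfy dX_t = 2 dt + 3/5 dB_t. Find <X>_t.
<X>_t = 9*t/25

For an Itô process dX_t = a(t) dt + b(t) dB_t, the quadratic variation is <X>_t = int_0^t b(s)^2 ds (the drift term does not contribute). Here b(s) = 3/5, so
  b(s)^2 = 9/25.
Integrating from 0 to t:
  <X>_t = int_0^t (9/25) ds = 9*t/25.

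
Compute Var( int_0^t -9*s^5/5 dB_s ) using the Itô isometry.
Var = 81*t^11/275

The Itô integral of a deterministic integrand f(s) has mean 0 because each increment f(s) * (B_{s+ds} - B_s) has mean 0. By the Itô isometry:
  Var( int_0^t f(s) dB_s ) = E[ (int_0^t f(s) dB_s)^2 ] = int_0^t f(s)^2 ds.
Here f(s) = -9*s^5/5, so f(s)^2 = 81*s^10/25. Integrate:
  int_0^t (81*s^10/25) ds = 81*t^11/275.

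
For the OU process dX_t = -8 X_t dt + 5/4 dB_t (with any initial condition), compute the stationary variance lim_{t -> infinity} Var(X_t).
lim Var(X_t) = 25/256

The OU SDE dX = -theta X dt + sigma dB admits the integrating factor exp(theta t): d(exp(theta t) X_t) = sigma exp(theta t) dB_t. Integrating from 0 to t gives X_t = x_0 * exp(-theta t) + sigma * int_0^t exp(-theta (t-s)) dB_s for any initial x_0. The Itô integral has variance (by the Itô isometry) sigma^2 * int_0^t exp(-2 theta (t - s)) ds = sigma^2 * (1 - exp(-2 theta t)) / (2 theta), independent of x_0.
With theta = 8, sigma = 5/4:
  Var(X_t) = (5/4)^2 * (1 - exp(-2*8 t)) / (2 * 8) = 25/256 - 25*exp(-16*t)/256.
As t -> infinity, exp(-2*8 t) -> 0, so the stationary variance is sigma^2 / (2 theta) = 25/256.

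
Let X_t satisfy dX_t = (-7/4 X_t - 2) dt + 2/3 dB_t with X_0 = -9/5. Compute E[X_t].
E[X_t] = -8/7 - 23*exp(-7*t/4)/35

Taking expectations and using E[dB_t] = 0, the mean m(t) = E[X_t] satisfies the ODE m'(t) = a m(t) + b with m(0) = x_0. With a = -7/4, b = -2, x_0 = -9/5, the solution is
  m(t) = x_0 * exp(a t) + (b/a) * (exp(a t) - 1)
       = (-9/5) * exp((-7/4) t) + ((-2)/(-7/4)) * (exp((-7/4) t) - 1)
       = -8/7 - 23*exp(-7*t/4)/35.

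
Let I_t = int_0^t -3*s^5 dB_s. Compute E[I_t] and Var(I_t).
E[I_t] = 0; Var(I_t) = 9*t^11/11

The Itô integral of a deterministic integrand f(s) has mean 0 because each increment f(s) * (B_{s+ds} - B_s) has mean 0. By the Itô isometry:
  Var( int_0^t f(s) dB_s ) = E[ (int_0^t f(s) dB_s)^2 ] = int_0^t f(s)^2 ds.
Here f(s) = -3*s^5, so f(s)^2 = 9*s^10. Integrate:
  int_0^t (9*s^10) ds = 9*t^11/11.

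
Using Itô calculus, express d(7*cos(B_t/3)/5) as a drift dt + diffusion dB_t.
d(7*cos(B_t/3)/5) = (-7*cos(B_t/3)/90) dt + (-7*sin(B_t/3)/15) dB_t

Itô's formula for f(B_t) gives d f(B_t) = f'(B_t) dB_t + (1/2) f''(B_t) dt. Compute derivatives of f(x) = 7*cos(x/3)/5:
  f'(x)  = -7*sin(x/3)/15
  f''(x) = -7*cos(x/3)/45
Substitute x = B_t and multiply the f'' term by 1/2:
  drift     = (1/2) * (-7*cos(x/3)/45) evaluated at B_t = -7*cos(B_t/3)/90
  diffusion = (-7*sin(x/3)/15) evaluated at B_t = -7*sin(B_t/3)/15
Therefore d(7*cos(B_t/3)/5) = (-7*cos(B_t/3)/90) dt + (-7*sin(B_t/3)/15) dB_t.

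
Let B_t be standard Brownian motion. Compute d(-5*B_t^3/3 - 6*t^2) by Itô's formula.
d(-5*B_t^3/3 - 6*t^2) = (-5*B_t - 12*t) dt + (-5*B_t^2) dB_t

Itô's formula for f(t, x): d f(t, B_t) = (f_t + (1/2) f_xx) dt + f_x dB_t. Compute partials of f(t, x) = -6*t^2 - 5*x^3/3:
  f_t(t,x)  = -12*t
  f_x(t,x)  = -5*x^2
  f_xx(t,x) = -10*x
Assemble drift = f_t + (1/2) f_xx = -12*t - 5*x and diffusion = f_x = -5*x^2. Substituting x = B_t:
  d(-5*B_t^3/3 - 6*t^2) = (-5*B_t - 12*t) dt + (-5*B_t^2) dB_t.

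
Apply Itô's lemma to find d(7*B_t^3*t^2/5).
d(7*B_t^3*t^2/5) = (7*B_t*t*(2*B_t^2 + 3*t)/5) dt + (21*B_t^2*t^2/5) dB_t

Itô's formula for f(t, x): d f(t, B_t) = (f_t + (1/2) f_xx) dt + f_x dB_t. Compute partials of f(t, x) = 7*t^2*x^3/5:
  f_t(t,x)  = 14*t*x^3/5
  f_x(t,x)  = 21*t^2*x^2/5
  f_xx(t,x) = 42*t^2*x/5
Assemble drift = f_t + (1/2) f_xx = 7*t*x*(3*t + 2*x^2)/5 and diffusion = f_x = 21*t^2*x^2/5. Substituting x = B_t:
  d(7*B_t^3*t^2/5) = (7*B_t*t*(2*B_t^2 + 3*t)/5) dt + (21*B_t^2*t^2/5) dB_t.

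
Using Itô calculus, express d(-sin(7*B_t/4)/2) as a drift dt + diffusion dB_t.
d(-sin(7*B_t/4)/2) = (49*sin(7*B_t/4)/64) dt + (-7*cos(7*B_t/4)/8) dB_t

Itô's formula for f(B_t) gives d f(B_t) = f'(B_t) dB_t + (1/2) f''(B_t) dt. Compute derivatives of f(x) = -sin(7*x/4)/2:
  f'(x)  = -7*cos(7*x/4)/8
  f''(x) = 49*sin(7*x/4)/32
Substitute x = B_t and multiply the f'' term by 1/2:
  drift     = (1/2) * (49*sin(7*x/4)/32) evaluated at B_t = 49*sin(7*B_t/4)/64
  diffusion = (-7*cos(7*x/4)/8) evaluated at B_t = -7*cos(7*B_t/4)/8
Therefore d(-sin(7*B_t/4)/2) = (49*sin(7*B_t/4)/64) dt + (-7*cos(7*B_t/4)/8) dB_t.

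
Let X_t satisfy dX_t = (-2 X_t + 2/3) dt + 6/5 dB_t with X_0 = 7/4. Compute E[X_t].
E[X_t] = 1/3 + 17*exp(-2*t)/12

Taking expectations and using E[dB_t] = 0, the mean m(t) = E[X_t] satisfies the ODE m'(t) = a m(t) + b with m(0) = x_0. With a = -2, b = 2/3, x_0 = 7/4, the solution is
  m(t) = x_0 * exp(a t) + (b/a) * (exp(a t) - 1)
       = (7/4) * exp((-2) t) + ((2/3)/(-2)) * (exp((-2) t) - 1)
       = 1/3 + 17*exp(-2*t)/12.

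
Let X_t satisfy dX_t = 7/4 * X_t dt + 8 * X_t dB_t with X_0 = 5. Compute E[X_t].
E[X_t] = 5*exp(7*t/4)

For GBM dX = mu X dt + sigma X dB with X_0 = x_0, apply Itô to Y = log X: dY = (mu - sigma^2/2) dt + sigma dB, so Y_t = log(x_0) + (mu - sigma^2/2) t + sigma B_t and hence X_t = x_0 * exp((mu - sigma^2/2) t + sigma B_t).
With mu = 7/4, sigma = 8, x_0 = 5, this gives:
  X_t = 5 * exp((-121/4) * t + (8) * B_t).
Since sigma*B_t ~ Normal(0, sigma^2 t), E[exp(sigma*B_t)] = exp(sigma^2 t / 2); so E[X_t] = x_0 * exp((mu - sigma^2/2) t) * exp(sigma^2 t / 2) = x_0 * exp(mu t) = 5*exp(7*t/4).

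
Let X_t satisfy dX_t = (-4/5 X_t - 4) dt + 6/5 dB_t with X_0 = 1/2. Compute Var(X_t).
Var(X_t) = 9/10 - 9*exp(-8*t/5)/10

The variance V(t) = Var(X_t) satisfies V'(t) = 2 a V(t) + c^2 with V(0) = 0 (drift coefficient is linear in X, diffusion is constant). With a = -4/5, c = 6/5, the solution is
  V(t) = (c^2 / (2 a)) * (exp(2 a t) - 1)
       = ((6/5)^2 / (2*(-4/5))) * (exp((-8/5) t) - 1)
       = 9/10 - 9*exp(-8*t/5)/10.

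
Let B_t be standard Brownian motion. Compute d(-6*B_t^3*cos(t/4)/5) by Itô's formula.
d(-6*B_t^3*cos(t/4)/5) = (3*B_t*(B_t^2*sin(t/4) - 12*cos(t/4))/10) dt + (-18*B_t^2*cos(t/4)/5) dB_t

Itô's formula for f(t, x): d f(t, B_t) = (f_t + (1/2) f_xx) dt + f_x dB_t. Compute partials of f(t, x) = -6*x^3*cos(t/4)/5:
  f_t(t,x)  = 3*x^3*sin(t/4)/10
  f_x(t,x)  = -18*x^2*cos(t/4)/5
  f_xx(t,x) = -36*x*cos(t/4)/5
Assemble drift = f_t + (1/2) f_xx = 3*x*(x^2*sin(t/4) - 12*cos(t/4))/10 and diffusion = f_x = -18*x^2*cos(t/4)/5. Substituting x = B_t:
  d(-6*B_t^3*cos(t/4)/5) = (3*B_t*(B_t^2*sin(t/4) - 12*cos(t/4))/10) dt + (-18*B_t^2*cos(t/4)/5) dB_t.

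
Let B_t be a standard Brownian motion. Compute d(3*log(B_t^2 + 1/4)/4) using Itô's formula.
d(3*log(B_t^2 + 1/4)/4) = (3*(1 - 4*B_t^2)/(4*B_t^2 + 1)^2) dt + (6*B_t/(4*B_t^2 + 1)) dB_t

Itô's formula for f(B_t) gives d f(B_t) = f'(B_t) dB_t + (1/2) f''(B_t) dt. Compute derivatives of f(x) = 3*log(x^2 + 1/4)/4:
  f'(x)  = 6*x/(4*x^2 + 1)
  f''(x) = 6*(1 - 4*x^2)/(4*x^2 + 1)^2
Substitute x = B_t and multiply the f'' term by 1/2:
  drift     = (1/2) * (6*(1 - 4*x^2)/(4*x^2 + 1)^2) evaluated at B_t = 3*(1 - 4*B_t^2)/(4*B_t^2 + 1)^2
  diffusion = (6*x/(4*x^2 + 1)) evaluated at B_t = 6*B_t/(4*B_t^2 + 1)
Therefore d(3*log(B_t^2 + 1/4)/4) = (3*(1 - 4*B_t^2)/(4*B_t^2 + 1)^2) dt + (6*B_t/(4*B_t^2 + 1)) dB_t.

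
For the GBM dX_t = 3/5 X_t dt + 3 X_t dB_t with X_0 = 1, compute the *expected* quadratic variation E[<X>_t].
E[<X>_t] = 15*exp(51*t/5)/17 - 15/17

<X>_t = int_0^t (3 * X_s)^2 ds. Taking expectation inside the integral: E[<X>_t] = 3^2 * int_0^t E[X_s^2] ds. For GBM, E[X_s^2] = x_0^2 * exp((2 mu + sigma^2) s). Integrating:
  E[<X>_t] = 3^2 * 1^2 * (exp((2*(3/5) + 3^2) t) - 1) / (2*(3/5) + 3^2)
           = 3^2 * 1^2 * (exp((51/5) t) - 1) / (51/5) = 15*exp(51*t/5)/17 - 15/17.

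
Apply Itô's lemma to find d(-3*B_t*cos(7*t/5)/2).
d(-3*B_t*cos(7*t/5)/2) = (21*B_t*sin(7*t/5)/10) dt + (-3*cos(7*t/5)/2) dB_t

Itô's formula for f(t, x): d f(t, B_t) = (f_t + (1/2) f_xx) dt + f_x dB_t. Compute partials of f(t, x) = -3*x*cos(7*t/5)/2:
  f_t(t,x)  = 21*x*sin(7*t/5)/10
  f_x(t,x)  = -3*cos(7*t/5)/2
  f_xx(t,x) = 0
Assemble drift = f_t + (1/2) f_xx = 21*x*sin(7*t/5)/10 and diffusion = f_x = -3*cos(7*t/5)/2. Substituting x = B_t:
  d(-3*B_t*cos(7*t/5)/2) = (21*B_t*sin(7*t/5)/10) dt + (-3*cos(7*t/5)/2) dB_t.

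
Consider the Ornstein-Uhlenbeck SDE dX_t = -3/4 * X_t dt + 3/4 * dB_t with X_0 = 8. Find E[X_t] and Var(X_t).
E[X_t] = 8*exp(-3*t/4); Var(X_t) = 3/8 - 3*exp(-3*t/2)/8

The OU SDE dX = -theta X dt + sigma dB admits the integrating factor exp(theta t): d(exp(theta t) X_t) = sigma exp(theta t) dB_t. Integrating from 0 to t:
  X_t = x_0 * exp(-theta t) + sigma * int_0^t exp(-theta (t-s)) dB_s.
The Itô integral has mean 0 and (by the Itô isometry) variance sigma^2 * int_0^t exp(-2 theta (t - s)) ds = sigma^2 * (1 - exp(-2 theta t)) / (2 theta).
With theta = 3/4, sigma = 3/4, x_0 = 8:
  E[X_t] = 8 * exp(-3/4 t) = 8*exp(-3*t/4)
  Var(X_t) = (3/4)^2 * (1 - exp(-2*3/4 t)) / (2 * 3/4) = 3/8 - 3*exp(-3*t/2)/8.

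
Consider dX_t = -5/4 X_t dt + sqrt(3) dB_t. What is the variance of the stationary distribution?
lim Var(X_t) = 6/5

The OU SDE dX = -theta X dt + sigma dB admits the integrating factor exp(theta t): d(exp(theta t) X_t) = sigma exp(theta t) dB_t. Integrating from 0 to t gives X_t = x_0 * exp(-theta t) + sigma * int_0^t exp(-theta (t-s)) dB_s for any initial x_0. The Itô integral has variance (by the Itô isometry) sigma^2 * int_0^t exp(-2 theta (t - s)) ds = sigma^2 * (1 - exp(-2 theta t)) / (2 theta), independent of x_0.
With theta = 5/4, sigma = sqrt(3):
  Var(X_t) = (sqrt(3))^2 * (1 - exp(-2*5/4 t)) / (2 * 5/4) = 6/5 - 6*exp(-5*t/2)/5.
As t -> infinity, exp(-2*5/4 t) -> 0, so the stationary variance is sigma^2 / (2 theta) = 6/5.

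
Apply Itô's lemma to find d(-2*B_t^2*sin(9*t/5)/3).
d(-2*B_t^2*sin(9*t/5)/3) = (-6*B_t^2*cos(9*t/5)/5 - 2*sin(9*t/5)/3) dt + (-4*B_t*sin(9*t/5)/3) dB_t

Itô's formula for f(t, x): d f(t, B_t) = (f_t + (1/2) f_xx) dt + f_x dB_t. Compute partials of f(t, x) = -2*x^2*sin(9*t/5)/3:
  f_t(t,x)  = -6*x^2*cos(9*t/5)/5
  f_x(t,x)  = -4*x*sin(9*t/5)/3
  f_xx(t,x) = -4*sin(9*t/5)/3
Assemble drift = f_t + (1/2) f_xx = -6*x^2*cos(9*t/5)/5 - 2*sin(9*t/5)/3 and diffusion = f_x = -4*x*sin(9*t/5)/3. Substituting x = B_t:
  d(-2*B_t^2*sin(9*t/5)/3) = (-6*B_t^2*cos(9*t/5)/5 - 2*sin(9*t/5)/3) dt + (-4*B_t*sin(9*t/5)/3) dB_t.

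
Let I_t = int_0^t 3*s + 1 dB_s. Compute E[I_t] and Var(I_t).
E[I_t] = 0; Var(I_t) = t*(3*t^2 + 3*t + 1)

The Itô integral of a deterministic integrand f(s) has mean 0 because each increment f(s) * (B_{s+ds} - B_s) has mean 0. By the Itô isometry:
  Var( int_0^t f(s) dB_s ) = E[ (int_0^t f(s) dB_s)^2 ] = int_0^t f(s)^2 ds.
Here f(s) = 3*s + 1, so f(s)^2 = (3*s + 1)^2. Integrate:
  int_0^t ((3*s + 1)^2) ds = t*(3*t^2 + 3*t + 1).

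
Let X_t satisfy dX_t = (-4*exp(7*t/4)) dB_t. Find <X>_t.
<X>_t = 32*exp(7*t/2)/7 - 32/7

For an Itô process dX_t = a(t) dt + b(t) dB_t, the quadratic variation is <X>_t = int_0^t b(s)^2 ds (the drift term does not contribute). Here b(s) = -4*exp(7*s/4), so
  b(s)^2 = 16*exp(7*s/2).
Integrating from 0 to t:
  <X>_t = int_0^t (16*exp(7*s/2)) ds = 32*exp(7*t/2)/7 - 32/7.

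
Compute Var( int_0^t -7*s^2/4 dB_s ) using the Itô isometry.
Var = 49*t^5/80

The Itô integral of a deterministic integrand f(s) has mean 0 because each increment f(s) * (B_{s+ds} - B_s) has mean 0. By the Itô isometry:
  Var( int_0^t f(s) dB_s ) = E[ (int_0^t f(s) dB_s)^2 ] = int_0^t f(s)^2 ds.
Here f(s) = -7*s^2/4, so f(s)^2 = 49*s^4/16. Integrate:
  int_0^t (49*s^4/16) ds = 49*t^5/80.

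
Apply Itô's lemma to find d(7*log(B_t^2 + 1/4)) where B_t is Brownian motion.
d(7*log(B_t^2 + 1/4)) = (28*(1 - 4*B_t^2)/(4*B_t^2 + 1)^2) dt + (56*B_t/(4*B_t^2 + 1)) dB_t

Itô's formula for f(B_t) gives d f(B_t) = f'(B_t) dB_t + (1/2) f''(B_t) dt. Compute derivatives of f(x) = 7*log(x^2 + 1/4):
  f'(x)  = 56*x/(4*x^2 + 1)
  f''(x) = 56*(1 - 4*x^2)/(4*x^2 + 1)^2
Substitute x = B_t and multiply the f'' term by 1/2:
  drift     = (1/2) * (56*(1 - 4*x^2)/(4*x^2 + 1)^2) evaluated at B_t = 28*(1 - 4*B_t^2)/(4*B_t^2 + 1)^2
  diffusion = (56*x/(4*x^2 + 1)) evaluated at B_t = 56*B_t/(4*B_t^2 + 1)
Therefore d(7*log(B_t^2 + 1/4)) = (28*(1 - 4*B_t^2)/(4*B_t^2 + 1)^2) dt + (56*B_t/(4*B_t^2 + 1)) dB_t.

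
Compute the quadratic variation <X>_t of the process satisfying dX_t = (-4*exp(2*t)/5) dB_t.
<X>_t = 4*exp(4*t)/25 - 4/25

For an Itô process dX_t = a(t) dt + b(t) dB_t, the quadratic variation is <X>_t = int_0^t b(s)^2 ds (the drift term does not contribute). Here b(s) = -4*exp(2*s)/5, so
  b(s)^2 = 16*exp(4*s)/25.
Integrating from 0 to t:
  <X>_t = int_0^t (16*exp(4*s)/25) ds = 4*exp(4*t)/25 - 4/25.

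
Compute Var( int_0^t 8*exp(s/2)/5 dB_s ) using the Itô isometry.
Var = 64*exp(t)/25 - 64/25

The Itô integral of a deterministic integrand f(s) has mean 0 because each increment f(s) * (B_{s+ds} - B_s) has mean 0. By the Itô isometry:
  Var( int_0^t f(s) dB_s ) = E[ (int_0^t f(s) dB_s)^2 ] = int_0^t f(s)^2 ds.
Here f(s) = 8*exp(s/2)/5, so f(s)^2 = 64*exp(s)/25. Integrate:
  int_0^t (64*exp(s)/25) ds = 64*exp(t)/25 - 64/25.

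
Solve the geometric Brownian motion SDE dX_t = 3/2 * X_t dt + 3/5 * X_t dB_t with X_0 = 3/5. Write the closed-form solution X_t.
X_t = 3/5 * exp((33/25) * t + (3/5) * B_t)

For GBM dX = mu X dt + sigma X dB with X_0 = x_0, apply Itô to Y = log X: dY = (mu - sigma^2/2) dt + sigma dB, so Y_t = log(x_0) + (mu - sigma^2/2) t + sigma B_t and hence X_t = x_0 * exp((mu - sigma^2/2) t + sigma B_t).
With mu = 3/2, sigma = 3/5, x_0 = 3/5, this gives:
  X_t = 3/5 * exp((33/25) * t + (3/5) * B_t).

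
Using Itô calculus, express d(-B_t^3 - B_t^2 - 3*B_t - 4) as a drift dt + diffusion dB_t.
d(-B_t^3 - B_t^2 - 3*B_t - 4) = (-3*B_t - 1) dt + (-3*B_t^2 - 2*B_t - 3) dB_t

Itô's formula for f(B_t) gives d f(B_t) = f'(B_t) dB_t + (1/2) f''(B_t) dt. Compute derivatives of f(x) = -x^3 - x^2 - 3*x - 4:
  f'(x)  = -3*x^2 - 2*x - 3
  f''(x) = -6*x - 2
Substitute x = B_t and multiply the f'' term by 1/2:
  drift     = (1/2) * (-6*x - 2) evaluated at B_t = -3*B_t - 1
  diffusion = (-3*x^2 - 2*x - 3) evaluated at B_t = -3*B_t^2 - 2*B_t - 3
Therefore d(-B_t^3 - B_t^2 - 3*B_t - 4) = (-3*B_t - 1) dt + (-3*B_t^2 - 2*B_t - 3) dB_t.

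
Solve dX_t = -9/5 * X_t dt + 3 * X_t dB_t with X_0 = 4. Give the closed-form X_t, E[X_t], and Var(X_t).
X_t = 4 * exp((-63/10) t + (3) B_t); E[X_t] = 4*exp(-9*t/5); Var(X_t) = (16*exp(9*t) - 16)*exp(-18*t/5)

For GBM dX = mu X dt + sigma X dB with X_0 = x_0, apply Itô to Y = log X: dY = (mu - sigma^2/2) dt + sigma dB, so Y_t = log(x_0) + (mu - sigma^2/2) t + sigma B_t and hence X_t = x_0 * exp((mu - sigma^2/2) t + sigma B_t).
With mu = -9/5, sigma = 3, x_0 = 4, this gives:
  X_t = 4 * exp((-63/10) * t + (3) * B_t).
Since sigma*B_t ~ Normal(0, sigma^2 t), E[exp(sigma*B_t)] = exp(sigma^2 t / 2); so E[X_t] = x_0 * exp((mu - sigma^2/2) t) * exp(sigma^2 t / 2) = x_0 * exp(mu t) = 4*exp(-9*t/5).
Var(X_t) = E[X_t^2] - (E[X_t])^2 = x_0^2 * exp(2 mu t) * (exp(sigma^2 t) - 1) = (16*exp(9*t) - 16)*exp(-18*t/5).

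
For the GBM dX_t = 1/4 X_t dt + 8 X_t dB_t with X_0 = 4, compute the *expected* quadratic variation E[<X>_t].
E[<X>_t] = 2048*exp(129*t/2)/129 - 2048/129

<X>_t = int_0^t (8 * X_s)^2 ds. Taking expectation inside the integral: E[<X>_t] = 8^2 * int_0^t E[X_s^2] ds. For GBM, E[X_s^2] = x_0^2 * exp((2 mu + sigma^2) s). Integrating:
  E[<X>_t] = 8^2 * 4^2 * (exp((2*(1/4) + 8^2) t) - 1) / (2*(1/4) + 8^2)
           = 8^2 * 4^2 * (exp((129/2) t) - 1) / (129/2) = 2048*exp(129*t/2)/129 - 2048/129.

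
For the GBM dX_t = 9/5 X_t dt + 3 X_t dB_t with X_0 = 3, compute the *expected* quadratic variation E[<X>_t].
E[<X>_t] = 45*exp(63*t/5)/7 - 45/7

<X>_t = int_0^t (3 * X_s)^2 ds. Taking expectation inside the integral: E[<X>_t] = 3^2 * int_0^t E[X_s^2] ds. For GBM, E[X_s^2] = x_0^2 * exp((2 mu + sigma^2) s). Integrating:
  E[<X>_t] = 3^2 * 3^2 * (exp((2*(9/5) + 3^2) t) - 1) / (2*(9/5) + 3^2)
           = 3^2 * 3^2 * (exp((63/5) t) - 1) / (63/5) = 45*exp(63*t/5)/7 - 45/7.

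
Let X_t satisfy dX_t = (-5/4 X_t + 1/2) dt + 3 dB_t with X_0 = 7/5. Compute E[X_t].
E[X_t] = 2/5 + exp(-5*t/4)

Taking expectations and using E[dB_t] = 0, the mean m(t) = E[X_t] satisfies the ODE m'(t) = a m(t) + b with m(0) = x_0. With a = -5/4, b = 1/2, x_0 = 7/5, the solution is
  m(t) = x_0 * exp(a t) + (b/a) * (exp(a t) - 1)
       = (7/5) * exp((-5/4) t) + ((1/2)/(-5/4)) * (exp((-5/4) t) - 1)
       = 2/5 + exp(-5*t/4).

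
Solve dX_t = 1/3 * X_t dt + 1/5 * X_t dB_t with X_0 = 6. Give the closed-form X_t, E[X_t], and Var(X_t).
X_t = 6 * exp((47/150) t + (1/5) B_t); E[X_t] = 6*exp(t/3); Var(X_t) = 36*(exp(t/25) - 1)*exp(2*t/3)

For GBM dX = mu X dt + sigma X dB with X_0 = x_0, apply Itô to Y = log X: dY = (mu - sigma^2/2) dt + sigma dB, so Y_t = log(x_0) + (mu - sigma^2/2) t + sigma B_t and hence X_t = x_0 * exp((mu - sigma^2/2) t + sigma B_t).
With mu = 1/3, sigma = 1/5, x_0 = 6, this gives:
  X_t = 6 * exp((47/150) * t + (1/5) * B_t).
Since sigma*B_t ~ Normal(0, sigma^2 t), E[exp(sigma*B_t)] = exp(sigma^2 t / 2); so E[X_t] = x_0 * exp((mu - sigma^2/2) t) * exp(sigma^2 t / 2) = x_0 * exp(mu t) = 6*exp(t/3).
Var(X_t) = E[X_t^2] - (E[X_t])^2 = x_0^2 * exp(2 mu t) * (exp(sigma^2 t) - 1) = 36*(exp(t/25) - 1)*exp(2*t/3).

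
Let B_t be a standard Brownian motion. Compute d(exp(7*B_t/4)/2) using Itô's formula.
d(exp(7*B_t/4)/2) = (49*exp(7*B_t/4)/64) dt + (7*exp(7*B_t/4)/8) dB_t

Itô's formula for f(B_t) gives d f(B_t) = f'(B_t) dB_t + (1/2) f''(B_t) dt. Compute derivatives of f(x) = exp(7*x/4)/2:
  f'(x)  = 7*exp(7*x/4)/8
  f''(x) = 49*exp(7*x/4)/32
Substitute x = B_t and multiply the f'' term by 1/2:
  drift     = (1/2) * (49*exp(7*x/4)/32) evaluated at B_t = 49*exp(7*B_t/4)/64
  diffusion = (7*exp(7*x/4)/8) evaluated at B_t = 7*exp(7*B_t/4)/8
Therefore d(exp(7*B_t/4)/2) = (49*exp(7*B_t/4)/64) dt + (7*exp(7*B_t/4)/8) dB_t.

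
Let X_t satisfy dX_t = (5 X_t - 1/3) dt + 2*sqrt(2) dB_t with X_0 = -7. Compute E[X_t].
E[X_t] = 1/15 - 106*exp(5*t)/15

Taking expectations and using E[dB_t] = 0, the mean m(t) = E[X_t] satisfies the ODE m'(t) = a m(t) + b with m(0) = x_0. With a = 5, b = -1/3, x_0 = -7, the solution is
  m(t) = x_0 * exp(a t) + (b/a) * (exp(a t) - 1)
       = (-7) * exp(5 t) + ((-1/3)/5) * (exp(5 t) - 1)
       = 1/15 - 106*exp(5*t)/15.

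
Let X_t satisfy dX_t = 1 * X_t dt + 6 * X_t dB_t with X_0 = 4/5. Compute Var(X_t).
Var(X_t) = 16*(exp(36*t) - 1)*exp(2*t)/25

For GBM dX = mu X dt + sigma X dB with X_0 = x_0, apply Itô to Y = log X: dY = (mu - sigma^2/2) dt + sigma dB, so Y_t = log(x_0) + (mu - sigma^2/2) t + sigma B_t and hence X_t = x_0 * exp((mu - sigma^2/2) t + sigma B_t).
With mu = 1, sigma = 6, x_0 = 4/5, this gives:
  X_t = 4/5 * exp((-17) * t + (6) * B_t).
Since sigma*B_t ~ Normal(0, sigma^2 t), E[exp(sigma*B_t)] = exp(sigma^2 t / 2); so E[X_t] = x_0 * exp((mu - sigma^2/2) t) * exp(sigma^2 t / 2) = x_0 * exp(mu t) = 4*exp(t)/5.
Var(X_t) = E[X_t^2] - (E[X_t])^2 = x_0^2 * exp(2 mu t) * (exp(sigma^2 t) - 1) = 16*(exp(36*t) - 1)*exp(2*t)/25.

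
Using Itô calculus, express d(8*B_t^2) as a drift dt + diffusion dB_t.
d(8*B_t^2) = (8) dt + (16*B_t) dB_t

Itô's formula for f(B_t) gives d f(B_t) = f'(B_t) dB_t + (1/2) f''(B_t) dt. Compute derivatives of f(x) = 8*x^2:
  f'(x)  = 16*x
  f''(x) = 16
Substitute x = B_t and multiply the f'' term by 1/2:
  drift     = (1/2) * (16) evaluated at B_t = 8
  diffusion = (16*x) evaluated at B_t = 16*B_t
Therefore d(8*B_t^2) = (8) dt + (16*B_t) dB_t.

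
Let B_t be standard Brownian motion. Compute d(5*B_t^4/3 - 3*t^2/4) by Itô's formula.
d(5*B_t^4/3 - 3*t^2/4) = (10*B_t^2 - 3*t/2) dt + (20*B_t^3/3) dB_t

Itô's formula for f(t, x): d f(t, B_t) = (f_t + (1/2) f_xx) dt + f_x dB_t. Compute partials of f(t, x) = -3*t^2/4 + 5*x^4/3:
  f_t(t,x)  = -3*t/2
  f_x(t,x)  = 20*x^3/3
  f_xx(t,x) = 20*x^2
Assemble drift = f_t + (1/2) f_xx = -3*t/2 + 10*x^2 and diffusion = f_x = 20*x^3/3. Substituting x = B_t:
  d(5*B_t^4/3 - 3*t^2/4) = (10*B_t^2 - 3*t/2) dt + (20*B_t^3/3) dB_t.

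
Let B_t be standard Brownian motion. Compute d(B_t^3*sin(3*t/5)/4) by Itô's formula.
d(B_t^3*sin(3*t/5)/4) = (3*B_t*(B_t^2*cos(3*t/5) + 5*sin(3*t/5))/20) dt + (3*B_t^2*sin(3*t/5)/4) dB_t

Itô's formula for f(t, x): d f(t, B_t) = (f_t + (1/2) f_xx) dt + f_x dB_t. Compute partials of f(t, x) = x^3*sin(3*t/5)/4:
  f_t(t,x)  = 3*x^3*cos(3*t/5)/20
  f_x(t,x)  = 3*x^2*sin(3*t/5)/4
  f_xx(t,x) = 3*x*sin(3*t/5)/2
Assemble drift = f_t + (1/2) f_xx = 3*x*(x^2*cos(3*t/5) + 5*sin(3*t/5))/20 and diffusion = f_x = 3*x^2*sin(3*t/5)/4. Substituting x = B_t:
  d(B_t^3*sin(3*t/5)/4) = (3*B_t*(B_t^2*cos(3*t/5) + 5*sin(3*t/5))/20) dt + (3*B_t^2*sin(3*t/5)/4) dB_t.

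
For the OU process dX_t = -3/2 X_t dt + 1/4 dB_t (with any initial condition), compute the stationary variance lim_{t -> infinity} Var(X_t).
lim Var(X_t) = 1/48

The OU SDE dX = -theta X dt + sigma dB admits the integrating factor exp(theta t): d(exp(theta t) X_t) = sigma exp(theta t) dB_t. Integrating from 0 to t gives X_t = x_0 * exp(-theta t) + sigma * int_0^t exp(-theta (t-s)) dB_s for any initial x_0. The Itô integral has variance (by the Itô isometry) sigma^2 * int_0^t exp(-2 theta (t - s)) ds = sigma^2 * (1 - exp(-2 theta t)) / (2 theta), independent of x_0.
With theta = 3/2, sigma = 1/4:
  Var(X_t) = (1/4)^2 * (1 - exp(-2*3/2 t)) / (2 * 3/2) = 1/48 - exp(-3*t)/48.
As t -> infinity, exp(-2*3/2 t) -> 0, so the stationary variance is sigma^2 / (2 theta) = 1/48.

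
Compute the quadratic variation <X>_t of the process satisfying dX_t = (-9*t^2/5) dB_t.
<X>_t = 81*t^5/125

For an Itô process dX_t = a(t) dt + b(t) dB_t, the quadratic variation is <X>_t = int_0^t b(s)^2 ds (the drift term does not contribute). Here b(s) = -9*s^2/5, so
  b(s)^2 = 81*s^4/25.
Integrating from 0 to t:
  <X>_t = int_0^t (81*s^4/25) ds = 81*t^5/125.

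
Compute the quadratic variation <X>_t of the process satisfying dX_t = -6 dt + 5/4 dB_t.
<X>_t = 25*t/16

For an Itô process dX_t = a(t) dt + b(t) dB_t, the quadratic variation is <X>_t = int_0^t b(s)^2 ds (the drift term does not contribute). Here b(s) = 5/4, so
  b(s)^2 = 25/16.
Integrating from 0 to t:
  <X>_t = int_0^t (25/16) ds = 25*t/16.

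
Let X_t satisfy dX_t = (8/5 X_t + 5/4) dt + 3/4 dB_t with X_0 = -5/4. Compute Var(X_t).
Var(X_t) = 45*exp(16*t/5)/256 - 45/256

The variance V(t) = Var(X_t) satisfies V'(t) = 2 a V(t) + c^2 with V(0) = 0 (drift coefficient is linear in X, diffusion is constant). With a = 8/5, c = 3/4, the solution is
  V(t) = (c^2 / (2 a)) * (exp(2 a t) - 1)
       = ((3/4)^2 / (2*(8/5))) * (exp((16/5) t) - 1)
       = 45*exp(16*t/5)/256 - 45/256.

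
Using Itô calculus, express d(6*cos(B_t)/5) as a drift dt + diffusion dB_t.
d(6*cos(B_t)/5) = (-3*cos(B_t)/5) dt + (-6*sin(B_t)/5) dB_t

Itô's formula for f(B_t) gives d f(B_t) = f'(B_t) dB_t + (1/2) f''(B_t) dt. Compute derivatives of f(x) = 6*cos(x)/5:
  f'(x)  = -6*sin(x)/5
  f''(x) = -6*cos(x)/5
Substitute x = B_t and multiply the f'' term by 1/2:
  drift     = (1/2) * (-6*cos(x)/5) evaluated at B_t = -3*cos(B_t)/5
  diffusion = (-6*sin(x)/5) evaluated at B_t = -6*sin(B_t)/5
Therefore d(6*cos(B_t)/5) = (-3*cos(B_t)/5) dt + (-6*sin(B_t)/5) dB_t.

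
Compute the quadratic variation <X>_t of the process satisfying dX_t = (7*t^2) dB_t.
<X>_t = 49*t^5/5

For an Itô process dX_t = a(t) dt + b(t) dB_t, the quadratic variation is <X>_t = int_0^t b(s)^2 ds (the drift term does not contribute). Here b(s) = 7*s^2, so
  b(s)^2 = 49*s^4.
Integrating from 0 to t:
  <X>_t = int_0^t (49*s^4) ds = 49*t^5/5.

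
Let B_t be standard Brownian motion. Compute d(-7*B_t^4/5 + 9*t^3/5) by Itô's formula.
d(-7*B_t^4/5 + 9*t^3/5) = (-42*B_t^2/5 + 27*t^2/5) dt + (-28*B_t^3/5) dB_t

Itô's formula for f(t, x): d f(t, B_t) = (f_t + (1/2) f_xx) dt + f_x dB_t. Compute partials of f(t, x) = 9*t^3/5 - 7*x^4/5:
  f_t(t,x)  = 27*t^2/5
  f_x(t,x)  = -28*x^3/5
  f_xx(t,x) = -84*x^2/5
Assemble drift = f_t + (1/2) f_xx = 27*t^2/5 - 42*x^2/5 and diffusion = f_x = -28*x^3/5. Substituting x = B_t:
  d(-7*B_t^4/5 + 9*t^3/5) = (-42*B_t^2/5 + 27*t^2/5) dt + (-28*B_t^3/5) dB_t.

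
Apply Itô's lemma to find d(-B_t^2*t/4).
d(-B_t^2*t/4) = (-B_t^2/4 - t/4) dt + (-B_t*t/2) dB_t

Itô's formula for f(t, x): d f(t, B_t) = (f_t + (1/2) f_xx) dt + f_x dB_t. Compute partials of f(t, x) = -t*x^2/4:
  f_t(t,x)  = -x^2/4
  f_x(t,x)  = -t*x/2
  f_xx(t,x) = -t/2
Assemble drift = f_t + (1/2) f_xx = -t/4 - x^2/4 and diffusion = f_x = -t*x/2. Substituting x = B_t:
  d(-B_t^2*t/4) = (-B_t^2/4 - t/4) dt + (-B_t*t/2) dB_t.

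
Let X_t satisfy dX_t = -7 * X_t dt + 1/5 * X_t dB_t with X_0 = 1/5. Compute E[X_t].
E[X_t] = exp(-7*t)/5

For GBM dX = mu X dt + sigma X dB with X_0 = x_0, apply Itô to Y = log X: dY = (mu - sigma^2/2) dt + sigma dB, so Y_t = log(x_0) + (mu - sigma^2/2) t + sigma B_t and hence X_t = x_0 * exp((mu - sigma^2/2) t + sigma B_t).
With mu = -7, sigma = 1/5, x_0 = 1/5, this gives:
  X_t = 1/5 * exp((-351/50) * t + (1/5) * B_t).
Since sigma*B_t ~ Normal(0, sigma^2 t), E[exp(sigma*B_t)] = exp(sigma^2 t / 2); so E[X_t] = x_0 * exp((mu - sigma^2/2) t) * exp(sigma^2 t / 2) = x_0 * exp(mu t) = exp(-7*t)/5.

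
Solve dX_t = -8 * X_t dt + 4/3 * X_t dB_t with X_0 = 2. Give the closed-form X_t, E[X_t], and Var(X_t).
X_t = 2 * exp((-80/9) t + (4/3) B_t); E[X_t] = 2*exp(-8*t); Var(X_t) = (4*exp(16*t/9) - 4)*exp(-16*t)

For GBM dX = mu X dt + sigma X dB with X_0 = x_0, apply Itô to Y = log X: dY = (mu - sigma^2/2) dt + sigma dB, so Y_t = log(x_0) + (mu - sigma^2/2) t + sigma B_t and hence X_t = x_0 * exp((mu - sigma^2/2) t + sigma B_t).
With mu = -8, sigma = 4/3, x_0 = 2, this gives:
  X_t = 2 * exp((-80/9) * t + (4/3) * B_t).
Since sigma*B_t ~ Normal(0, sigma^2 t), E[exp(sigma*B_t)] = exp(sigma^2 t / 2); so E[X_t] = x_0 * exp((mu - sigma^2/2) t) * exp(sigma^2 t / 2) = x_0 * exp(mu t) = 2*exp(-8*t).
Var(X_t) = E[X_t^2] - (E[X_t])^2 = x_0^2 * exp(2 mu t) * (exp(sigma^2 t) - 1) = (4*exp(16*t/9) - 4)*exp(-16*t).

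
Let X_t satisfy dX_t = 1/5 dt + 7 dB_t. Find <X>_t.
<X>_t = 49*t

For an Itô process dX_t = a(t) dt + b(t) dB_t, the quadratic variation is <X>_t = int_0^t b(s)^2 ds (the drift term does not contribute). Here b(s) = 7, so
  b(s)^2 = 49.
Integrating from 0 to t:
  <X>_t = int_0^t (49) ds = 49*t.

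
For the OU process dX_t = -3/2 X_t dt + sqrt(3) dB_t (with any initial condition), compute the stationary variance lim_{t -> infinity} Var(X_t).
lim Var(X_t) = 1

The OU SDE dX = -theta X dt + sigma dB admits the integrating factor exp(theta t): d(exp(theta t) X_t) = sigma exp(theta t) dB_t. Integrating from 0 to t gives X_t = x_0 * exp(-theta t) + sigma * int_0^t exp(-theta (t-s)) dB_s for any initial x_0. The Itô integral has variance (by the Itô isometry) sigma^2 * int_0^t exp(-2 theta (t - s)) ds = sigma^2 * (1 - exp(-2 theta t)) / (2 theta), independent of x_0.
With theta = 3/2, sigma = sqrt(3):
  Var(X_t) = (sqrt(3))^2 * (1 - exp(-2*3/2 t)) / (2 * 3/2) = 1 - exp(-3*t).
As t -> infinity, exp(-2*3/2 t) -> 0, so the stationary variance is sigma^2 / (2 theta) = 1.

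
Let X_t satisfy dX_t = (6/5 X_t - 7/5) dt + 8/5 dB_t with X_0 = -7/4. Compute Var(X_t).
Var(X_t) = 16*exp(12*t/5)/15 - 16/15

The variance V(t) = Var(X_t) satisfies V'(t) = 2 a V(t) + c^2 with V(0) = 0 (drift coefficient is linear in X, diffusion is constant). With a = 6/5, c = 8/5, the solution is
  V(t) = (c^2 / (2 a)) * (exp(2 a t) - 1)
       = ((8/5)^2 / (2*(6/5))) * (exp((12/5) t) - 1)
       = 16*exp(12*t/5)/15 - 16/15.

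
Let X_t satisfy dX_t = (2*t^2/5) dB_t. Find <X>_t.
<X>_t = 4*t^5/125

For an Itô process dX_t = a(t) dt + b(t) dB_t, the quadratic variation is <X>_t = int_0^t b(s)^2 ds (the drift term does not contribute). Here b(s) = 2*s^2/5, so
  b(s)^2 = 4*s^4/25.
Integrating from 0 to t:
  <X>_t = int_0^t (4*s^4/25) ds = 4*t^5/125.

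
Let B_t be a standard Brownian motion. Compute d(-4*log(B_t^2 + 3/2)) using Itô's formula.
d(-4*log(B_t^2 + 3/2)) = (8*(2*B_t^2 - 3)/(2*B_t^2 + 3)^2) dt + (-16*B_t/(2*B_t^2 + 3)) dB_t

Itô's formula for f(B_t) gives d f(B_t) = f'(B_t) dB_t + (1/2) f''(B_t) dt. Compute derivatives of f(x) = -4*log(x^2 + 3/2):
  f'(x)  = -16*x/(2*x^2 + 3)
  f''(x) = 16*(2*x^2 - 3)/(2*x^2 + 3)^2
Substitute x = B_t and multiply the f'' term by 1/2:
  drift     = (1/2) * (16*(2*x^2 - 3)/(2*x^2 + 3)^2) evaluated at B_t = 8*(2*B_t^2 - 3)/(2*B_t^2 + 3)^2
  diffusion = (-16*x/(2*x^2 + 3)) evaluated at B_t = -16*B_t/(2*B_t^2 + 3)
Therefore d(-4*log(B_t^2 + 3/2)) = (8*(2*B_t^2 - 3)/(2*B_t^2 + 3)^2) dt + (-16*B_t/(2*B_t^2 + 3)) dB_t.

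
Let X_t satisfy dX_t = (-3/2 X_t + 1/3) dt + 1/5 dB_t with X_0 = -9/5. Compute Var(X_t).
Var(X_t) = 1/75 - exp(-3*t)/75

The variance V(t) = Var(X_t) satisfies V'(t) = 2 a V(t) + c^2 with V(0) = 0 (drift coefficient is linear in X, diffusion is constant). With a = -3/2, c = 1/5, the solution is
  V(t) = (c^2 / (2 a)) * (exp(2 a t) - 1)
       = ((1/5)^2 / (2*(-3/2))) * (exp((-3) t) - 1)
       = 1/75 - exp(-3*t)/75.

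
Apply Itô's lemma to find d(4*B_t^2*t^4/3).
d(4*B_t^2*t^4/3) = (4*t^3*(4*B_t^2 + t)/3) dt + (8*B_t*t^4/3) dB_t

Itô's formula for f(t, x): d f(t, B_t) = (f_t + (1/2) f_xx) dt + f_x dB_t. Compute partials of f(t, x) = 4*t^4*x^2/3:
  f_t(t,x)  = 16*t^3*x^2/3
  f_x(t,x)  = 8*t^4*x/3
  f_xx(t,x) = 8*t^4/3
Assemble drift = f_t + (1/2) f_xx = 4*t^3*(t + 4*x^2)/3 and diffusion = f_x = 8*t^4*x/3. Substituting x = B_t:
  d(4*B_t^2*t^4/3) = (4*t^3*(4*B_t^2 + t)/3) dt + (8*B_t*t^4/3) dB_t.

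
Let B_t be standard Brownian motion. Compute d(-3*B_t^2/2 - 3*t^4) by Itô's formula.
d(-3*B_t^2/2 - 3*t^4) = (-12*t^3 - 3/2) dt + (-3*B_t) dB_t

Itô's formula for f(t, x): d f(t, B_t) = (f_t + (1/2) f_xx) dt + f_x dB_t. Compute partials of f(t, x) = -3*t^4 - 3*x^2/2:
  f_t(t,x)  = -12*t^3
  f_x(t,x)  = -3*x
  f_xx(t,x) = -3
Assemble drift = f_t + (1/2) f_xx = -12*t^3 - 3/2 and diffusion = f_x = -3*x. Substituting x = B_t:
  d(-3*B_t^2/2 - 3*t^4) = (-12*t^3 - 3/2) dt + (-3*B_t) dB_t.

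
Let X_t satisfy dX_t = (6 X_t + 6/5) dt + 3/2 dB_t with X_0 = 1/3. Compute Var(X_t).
Var(X_t) = 3*exp(12*t)/16 - 3/16

The variance V(t) = Var(X_t) satisfies V'(t) = 2 a V(t) + c^2 with V(0) = 0 (drift coefficient is linear in X, diffusion is constant). With a = 6, c = 3/2, the solution is
  V(t) = (c^2 / (2 a)) * (exp(2 a t) - 1)
       = ((3/2)^2 / (2*6)) * (exp(12 t) - 1)
       = 3*exp(12*t)/16 - 3/16.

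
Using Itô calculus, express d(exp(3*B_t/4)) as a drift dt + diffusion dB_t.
d(exp(3*B_t/4)) = (9*exp(3*B_t/4)/32) dt + (3*exp(3*B_t/4)/4) dB_t

Itô's formula for f(B_t) gives d f(B_t) = f'(B_t) dB_t + (1/2) f''(B_t) dt. Compute derivatives of f(x) = exp(3*x/4):
  f'(x)  = 3*exp(3*x/4)/4
  f''(x) = 9*exp(3*x/4)/16
Substitute x = B_t and multiply the f'' term by 1/2:
  drift     = (1/2) * (9*exp(3*x/4)/16) evaluated at B_t = 9*exp(3*B_t/4)/32
  diffusion = (3*exp(3*x/4)/4) evaluated at B_t = 3*exp(3*B_t/4)/4
Therefore d(exp(3*B_t/4)) = (9*exp(3*B_t/4)/32) dt + (3*exp(3*B_t/4)/4) dB_t.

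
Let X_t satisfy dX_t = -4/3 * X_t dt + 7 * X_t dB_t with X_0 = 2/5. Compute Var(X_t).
Var(X_t) = (4*exp(49*t) - 4)*exp(-8*t/3)/25

For GBM dX = mu X dt + sigma X dB with X_0 = x_0, apply Itô to Y = log X: dY = (mu - sigma^2/2) dt + sigma dB, so Y_t = log(x_0) + (mu - sigma^2/2) t + sigma B_t and hence X_t = x_0 * exp((mu - sigma^2/2) t + sigma B_t).
With mu = -4/3, sigma = 7, x_0 = 2/5, this gives:
  X_t = 2/5 * exp((-155/6) * t + (7) * B_t).
Since sigma*B_t ~ Normal(0, sigma^2 t), E[exp(sigma*B_t)] = exp(sigma^2 t / 2); so E[X_t] = x_0 * exp((mu - sigma^2/2) t) * exp(sigma^2 t / 2) = x_0 * exp(mu t) = 2*exp(-4*t/3)/5.
Var(X_t) = E[X_t^2] - (E[X_t])^2 = x_0^2 * exp(2 mu t) * (exp(sigma^2 t) - 1) = (4*exp(49*t) - 4)*exp(-8*t/3)/25.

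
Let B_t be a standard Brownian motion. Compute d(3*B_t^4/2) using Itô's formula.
d(3*B_t^4/2) = (9*B_t^2) dt + (6*B_t^3) dB_t

Itô's formula for f(B_t) gives d f(B_t) = f'(B_t) dB_t + (1/2) f''(B_t) dt. Compute derivatives of f(x) = 3*x^4/2:
  f'(x)  = 6*x^3
  f''(x) = 18*x^2
Substitute x = B_t and multiply the f'' term by 1/2:
  drift     = (1/2) * (18*x^2) evaluated at B_t = 9*B_t^2
  diffusion = (6*x^3) evaluated at B_t = 6*B_t^3
Therefore d(3*B_t^4/2) = (9*B_t^2) dt + (6*B_t^3) dB_t.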